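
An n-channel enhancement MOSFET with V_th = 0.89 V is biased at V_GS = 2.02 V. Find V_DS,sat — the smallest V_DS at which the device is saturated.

The boundary between triode and saturation is V_DS = V_GS − V_th = V_ov.
V_ov = 2.02 − 0.89 = 1.13 V.

V_DS,sat = 1.13 V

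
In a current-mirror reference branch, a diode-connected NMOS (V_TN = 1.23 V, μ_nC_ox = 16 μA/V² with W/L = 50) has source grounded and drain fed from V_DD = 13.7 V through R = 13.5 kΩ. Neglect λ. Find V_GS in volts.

V_GS = 2.66 V

With gate tied to drain, V_GS = V_DS ≥ V_GS − V_TN, so the device is in saturation.
k_n = μ_nC_ox · (W/L) = 0.8 mA/V².
KCL at the drain: ½ k_n (V_GS − V_TN)² = (V_DD − V_GS)/R.
Let x = V_GS − 1.23. Then 5.4 x² + x − 12.47 = 0, giving x = 1.43 V (positive root), so V_GS = 2.66 V.
I_D = (V_DD − V_GS)/R = (13.7 − 2.66) / 13.5 = 0.818 mA.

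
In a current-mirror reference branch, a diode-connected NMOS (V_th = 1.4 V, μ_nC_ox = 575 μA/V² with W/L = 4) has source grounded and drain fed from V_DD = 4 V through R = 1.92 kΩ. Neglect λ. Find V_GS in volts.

With gate tied to drain, V_GS = V_DS ≥ V_GS − V_th, so the device is in saturation.
k_n = μ_nC_ox · (W/L) = 2.3 mA/V².
KCL at the drain: ½ k_n (V_GS − V_th)² = (V_DD − V_GS)/R.
Let x = V_GS − 1.4. Then 2.21 x² + x − 2.6 = 0, giving x = 0.882 V (positive root), so V_GS = 2.28 V.
I_D = (V_DD − V_GS)/R = (4 − 2.28) / 1.92 = 0.895 mA.

V_GS = 2.28 V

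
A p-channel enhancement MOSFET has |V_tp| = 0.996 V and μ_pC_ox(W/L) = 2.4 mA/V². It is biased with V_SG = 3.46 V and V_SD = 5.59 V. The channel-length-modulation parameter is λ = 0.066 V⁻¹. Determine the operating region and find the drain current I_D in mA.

Saturation; I_D = 9.97 mA

V_ov = V_SG − |V_tp| = 3.46 − 0.996 = 2.46 V.
Since V_SD = 5.59 V ≥ V_ov = 2.46 V, the device is in saturation.
I_D = ½ k_p V_ov² (1 + λ V_SD) = 0.5 × 2.4 × 2.46² × (1 + 0.066 × 5.59) = 9.97 mA.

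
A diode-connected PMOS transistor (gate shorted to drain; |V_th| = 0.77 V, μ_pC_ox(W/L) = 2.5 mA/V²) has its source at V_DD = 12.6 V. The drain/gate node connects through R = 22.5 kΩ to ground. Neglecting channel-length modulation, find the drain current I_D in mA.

I_D = 0.498 mA

With gate tied to drain, V_SG = V_SD ≥ V_SG − |V_th|, so the device is in saturation.
KCL at the drain: ½ k_p (V_SG − |V_th|)² = (V_DD − V_SG)/R.
Let x = V_SG − 0.77. Then 28.1 x² + x − 11.83 = 0, giving x = 0.631 V (positive root), so V_SG = 1.4 V.
I_D = (V_DD − V_SG)/R = (12.6 − 1.4) / 22.5 = 0.498 mA.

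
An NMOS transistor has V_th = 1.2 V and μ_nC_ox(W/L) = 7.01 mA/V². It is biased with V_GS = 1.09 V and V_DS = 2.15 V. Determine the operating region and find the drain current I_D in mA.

V_GS = 1.09 V < V_th = 1.2 V, so the transistor is in cutoff.

Cutoff; I_D = 0 mA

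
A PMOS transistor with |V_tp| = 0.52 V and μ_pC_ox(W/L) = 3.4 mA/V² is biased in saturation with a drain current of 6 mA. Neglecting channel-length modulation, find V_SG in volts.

In saturation I_D = ½ k_p (V_SG − |V_tp|)², so V_SG − |V_tp| = √(2 I_D / k_p) = √(2 × 6 / 3.4) = 1.88 V.
V_SG = 0.52 + 1.88 = 2.4 V.

V_SG = 2.40 V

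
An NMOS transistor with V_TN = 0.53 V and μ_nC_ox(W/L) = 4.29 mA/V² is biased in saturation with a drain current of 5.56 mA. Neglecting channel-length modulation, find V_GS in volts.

In saturation I_D = ½ k_n (V_GS − V_TN)², so V_GS − V_TN = √(2 I_D / k_n) = √(2 × 5.56 / 4.29) = 1.61 V.
V_GS = 0.53 + 1.61 = 2.14 V.

V_GS = 2.14 V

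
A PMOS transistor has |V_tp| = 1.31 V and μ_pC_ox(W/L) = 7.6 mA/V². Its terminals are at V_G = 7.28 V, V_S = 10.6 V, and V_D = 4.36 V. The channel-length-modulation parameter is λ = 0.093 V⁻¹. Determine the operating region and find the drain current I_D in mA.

V_SG = V_S − V_G = 10.6 − 7.28 = 3.32 V; V_SD = V_S − V_D = 10.6 − 4.36 = 6.24 V.
V_ov = V_SG − |V_tp| = 3.32 − 1.31 = 2.01 V.
Since V_SD = 6.24 V ≥ V_ov = 2.01 V, the device is in saturation.
I_D = ½ k_p V_ov² (1 + λ V_SD) = 0.5 × 7.6 × 2.01² × (1 + 0.093 × 6.24) = 24.3 mA.

Saturation; I_D = 24.3 mA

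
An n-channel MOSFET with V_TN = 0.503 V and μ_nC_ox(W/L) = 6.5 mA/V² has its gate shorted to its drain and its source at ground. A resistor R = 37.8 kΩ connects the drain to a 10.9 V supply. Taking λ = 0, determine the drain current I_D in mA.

With gate tied to drain, V_GS = V_DS ≥ V_GS − V_TN, so the device is in saturation.
KCL at the drain: ½ k_n (V_GS − V_TN)² = (V_DD − V_GS)/R.
Let x = V_GS − 0.503. Then 123 x² + x − 10.4 = 0, giving x = 0.287 V (positive root), so V_GS = 0.79 V.
I_D = (V_DD − V_GS)/R = (10.9 − 0.79) / 37.8 = 0.267 mA.

I_D = 0.267 mA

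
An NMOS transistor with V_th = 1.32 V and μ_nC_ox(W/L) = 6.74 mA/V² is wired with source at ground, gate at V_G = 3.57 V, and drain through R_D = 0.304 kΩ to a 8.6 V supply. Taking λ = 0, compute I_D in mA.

I_D = 17.1 mA

V_GS = V_G = 3.57 V, so V_ov = 3.57 − 1.32 = 2.25 V.
Assume saturation: I_D = ½ k_n V_ov² = 0.5 × 6.74 × 2.25² = 17.1 mA, giving V_DS = V_DD − I_D R_D = 8.6 − 17.1 × 0.304 = 3.41 V.
V_DS = 3.41 V ≥ V_ov = 2.25 V, confirming saturation.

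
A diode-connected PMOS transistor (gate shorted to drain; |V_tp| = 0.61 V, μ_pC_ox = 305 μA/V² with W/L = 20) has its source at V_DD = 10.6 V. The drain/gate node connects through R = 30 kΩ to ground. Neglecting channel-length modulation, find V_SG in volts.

V_SG = 0.935 V

With gate tied to drain, V_SG = V_SD ≥ V_SG − |V_tp|, so the device is in saturation.
k_p = μ_pC_ox · (W/L) = 6.1 mA/V².
KCL at the drain: ½ k_p (V_SG − |V_tp|)² = (V_DD − V_SG)/R.
Let x = V_SG − 0.61. Then 91.5 x² + x − 9.99 = 0, giving x = 0.325 V (positive root), so V_SG = 0.935 V.
I_D = (V_DD − V_SG)/R = (10.6 − 0.935) / 30 = 0.322 mA.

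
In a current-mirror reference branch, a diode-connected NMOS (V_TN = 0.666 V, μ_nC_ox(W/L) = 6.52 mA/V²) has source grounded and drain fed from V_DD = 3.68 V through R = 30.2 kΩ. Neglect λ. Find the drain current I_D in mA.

I_D = 0.0942 mA

With gate tied to drain, V_GS = V_DS ≥ V_GS − V_TN, so the device is in saturation.
KCL at the drain: ½ k_n (V_GS − V_TN)² = (V_DD − V_GS)/R.
Let x = V_GS − 0.666. Then 98.5 x² + x − 3.014 = 0, giving x = 0.17 V (positive root), so V_GS = 0.836 V.
I_D = (V_DD − V_GS)/R = (3.68 − 0.836) / 30.2 = 0.0942 mA.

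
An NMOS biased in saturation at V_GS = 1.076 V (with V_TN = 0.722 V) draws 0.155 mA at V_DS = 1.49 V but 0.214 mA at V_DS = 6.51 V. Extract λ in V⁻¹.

λ = 0.0855 V⁻¹

With V_GS fixed, I_D ∝ (1 + λ V_DS) in saturation, so I_D2/I_D1 = (1 + λ V_DS2)/(1 + λ V_DS1).
0.214/0.155 = 1.381 = (1 + 6.51 λ)/(1 + 1.49 λ).
Solving: λ (I_D1 V_DS2 − I_D2 V_DS1) = I_D2 − I_D1, so λ = (0.214 − 0.155) / (0.155 × 6.51 − 0.214 × 1.49) = 0.059 / 0.69 = 0.0855 V⁻¹.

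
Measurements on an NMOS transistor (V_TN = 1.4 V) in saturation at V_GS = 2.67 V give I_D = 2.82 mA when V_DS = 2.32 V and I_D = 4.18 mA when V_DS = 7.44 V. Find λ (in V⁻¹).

λ = 0.121 V⁻¹

With V_GS fixed, I_D ∝ (1 + λ V_DS) in saturation, so I_D2/I_D1 = (1 + λ V_DS2)/(1 + λ V_DS1).
4.18/2.82 = 1.482 = (1 + 7.44 λ)/(1 + 2.32 λ).
Solving: λ (I_D1 V_DS2 − I_D2 V_DS1) = I_D2 − I_D1, so λ = (4.18 − 2.82) / (2.82 × 7.44 − 4.18 × 2.32) = 1.36 / 11.3 = 0.121 V⁻¹.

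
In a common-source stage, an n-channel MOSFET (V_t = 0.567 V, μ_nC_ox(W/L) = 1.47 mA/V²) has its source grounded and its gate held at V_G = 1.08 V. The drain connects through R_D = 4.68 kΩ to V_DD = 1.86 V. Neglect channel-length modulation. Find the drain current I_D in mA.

I_D = 0.193 mA

V_GS = V_G = 1.08 V, so V_ov = 1.08 − 0.567 = 0.513 V.
Assume saturation: I_D = ½ k_n V_ov² = 0.5 × 1.47 × 0.513² = 0.193 mA, giving V_DS = V_DD − I_D R_D = 1.86 − 0.193 × 4.68 = 0.955 V.
V_DS = 0.955 V ≥ V_ov = 0.513 V, confirming saturation.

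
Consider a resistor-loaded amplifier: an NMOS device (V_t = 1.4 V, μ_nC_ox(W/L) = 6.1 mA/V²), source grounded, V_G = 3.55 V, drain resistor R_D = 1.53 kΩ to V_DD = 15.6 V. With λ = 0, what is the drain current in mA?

V_GS = V_G = 3.55 V, so V_ov = 3.55 − 1.4 = 2.15 V.
Assume saturation: I_D = ½ k_n V_ov² = 0.5 × 6.1 × 2.15² = 14.1 mA, giving V_DS = V_DD − I_D R_D = 15.6 − 14.1 × 1.53 = -5.97 V.
But -5.97 V < V_ov = 2.15 V, so the device is actually in triode.
In triode I_D = k_n[V_ov V_DS − ½ V_DS²] and I_D = (V_DD − V_DS)/R_D. Equating: 4.67 V_DS² − 21.07 V_DS + 15.6 = 0, giving V_DS = 0.934 V (the root below V_ov).
I_D = (15.6 − 0.934) / 1.53 = 9.59 mA.

I_D = 9.59 mA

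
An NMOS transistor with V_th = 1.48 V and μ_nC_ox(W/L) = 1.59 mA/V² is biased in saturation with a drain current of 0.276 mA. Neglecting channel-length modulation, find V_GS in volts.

V_GS = 2.07 V

In saturation I_D = ½ k_n (V_GS − V_th)², so V_GS − V_th = √(2 I_D / k_n) = √(2 × 0.276 / 1.59) = 0.589 V.
V_GS = 1.48 + 0.589 = 2.07 V.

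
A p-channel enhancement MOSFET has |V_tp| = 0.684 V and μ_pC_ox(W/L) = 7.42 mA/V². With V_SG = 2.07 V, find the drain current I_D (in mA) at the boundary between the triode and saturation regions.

At the boundary V_SD = V_ov = V_SG − |V_tp| = 2.07 − 0.684 = 1.39 V.
I_D = ½ k_p V_ov² = 0.5 × 7.42 × 1.39² = 7.13 mA.

I_D = 7.13 mA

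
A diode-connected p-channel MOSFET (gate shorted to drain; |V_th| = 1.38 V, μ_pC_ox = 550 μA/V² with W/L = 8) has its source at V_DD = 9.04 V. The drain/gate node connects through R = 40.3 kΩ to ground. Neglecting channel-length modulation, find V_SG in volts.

With gate tied to drain, V_SG = V_SD ≥ V_SG − |V_th|, so the device is in saturation.
k_p = μ_pC_ox · (W/L) = 4.4 mA/V².
KCL at the drain: ½ k_p (V_SG − |V_th|)² = (V_DD − V_SG)/R.
Let x = V_SG − 1.38. Then 88.7 x² + x − 7.66 = 0, giving x = 0.288 V (positive root), so V_SG = 1.67 V.
I_D = (V_DD − V_SG)/R = (9.04 − 1.67) / 40.3 = 0.183 mA.

V_SG = 1.67 V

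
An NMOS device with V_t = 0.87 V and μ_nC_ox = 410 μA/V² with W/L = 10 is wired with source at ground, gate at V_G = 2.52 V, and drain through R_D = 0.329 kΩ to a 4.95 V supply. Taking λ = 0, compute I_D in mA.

V_GS = V_G = 2.52 V, so V_ov = 2.52 − 0.87 = 1.65 V.
k_n = μ_nC_ox · (W/L) = 4.1 mA/V².
Assume saturation: I_D = ½ k_n V_ov² = 0.5 × 4.1 × 1.65² = 5.58 mA, giving V_DS = V_DD − I_D R_D = 4.95 − 5.58 × 0.329 = 3.11 V.
V_DS = 3.11 V ≥ V_ov = 1.65 V, confirming saturation.

I_D = 5.58 mA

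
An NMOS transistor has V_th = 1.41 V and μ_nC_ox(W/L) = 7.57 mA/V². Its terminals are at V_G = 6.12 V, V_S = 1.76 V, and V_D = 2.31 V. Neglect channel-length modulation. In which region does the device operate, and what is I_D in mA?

V_GS = V_G − V_S = 6.12 − 1.76 = 4.36 V; V_DS = V_D − V_S = 2.31 − 1.76 = 0.55 V.
V_ov = V_GS − V_th = 4.36 − 1.41 = 2.95 V.
Since V_DS = 0.55 V < V_ov = 2.95 V, the device is in the triode region.
I_D = k_n [V_ov · V_DS − ½ V_DS²] = 7.57 × [2.95 × 0.55 − 0.5 × 0.55²] = 11.1 mA.

Triode; I_D = 11.1 mA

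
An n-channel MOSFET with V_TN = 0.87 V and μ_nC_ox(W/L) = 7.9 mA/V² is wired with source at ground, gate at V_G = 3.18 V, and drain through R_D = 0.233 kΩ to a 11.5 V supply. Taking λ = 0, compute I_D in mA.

V_GS = V_G = 3.18 V, so V_ov = 3.18 − 0.87 = 2.31 V.
Assume saturation: I_D = ½ k_n V_ov² = 0.5 × 7.9 × 2.31² = 21.1 mA, giving V_DS = V_DD − I_D R_D = 11.5 − 21.1 × 0.233 = 6.59 V.
V_DS = 6.59 V ≥ V_ov = 2.31 V, confirming saturation.

I_D = 21.1 mA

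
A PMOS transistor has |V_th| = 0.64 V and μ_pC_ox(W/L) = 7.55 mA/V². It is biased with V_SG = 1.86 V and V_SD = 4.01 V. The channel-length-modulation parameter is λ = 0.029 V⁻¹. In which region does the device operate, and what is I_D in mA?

V_ov = V_SG − |V_th| = 1.86 − 0.64 = 1.22 V.
Since V_SD = 4.01 V ≥ V_ov = 1.22 V, the device is in saturation.
I_D = ½ k_p V_ov² (1 + λ V_SD) = 0.5 × 7.55 × 1.22² × (1 + 0.029 × 4.01) = 6.27 mA.

Saturation; I_D = 6.27 mA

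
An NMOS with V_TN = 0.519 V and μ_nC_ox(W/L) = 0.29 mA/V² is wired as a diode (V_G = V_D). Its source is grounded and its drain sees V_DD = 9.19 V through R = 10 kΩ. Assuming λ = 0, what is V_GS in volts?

V_GS = 2.64 V

With gate tied to drain, V_GS = V_DS ≥ V_GS − V_TN, so the device is in saturation.
KCL at the drain: ½ k_n (V_GS − V_TN)² = (V_DD − V_GS)/R.
Let x = V_GS − 0.519. Then 1.45 x² + x − 8.671 = 0, giving x = 2.12 V (positive root), so V_GS = 2.64 V.
I_D = (V_DD − V_GS)/R = (9.19 − 2.64) / 10 = 0.655 mA.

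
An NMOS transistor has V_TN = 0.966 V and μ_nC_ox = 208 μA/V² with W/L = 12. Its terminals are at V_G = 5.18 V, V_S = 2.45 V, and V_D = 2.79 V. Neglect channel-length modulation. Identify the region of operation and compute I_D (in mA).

V_GS = V_G − V_S = 5.18 − 2.45 = 2.73 V; V_DS = V_D − V_S = 2.79 − 2.45 = 0.34 V.
k_n = μ_nC_ox · (W/L) = 2.496 mA/V².
V_ov = V_GS − V_TN = 2.73 − 0.966 = 1.76 V.
Since V_DS = 0.34 V < V_ov = 1.76 V, the device is in the triode region.
I_D = k_n [V_ov · V_DS − ½ V_DS²] = 2.496 × [1.76 × 0.34 − 0.5 × 0.34²] = 1.35 mA.

Triode; I_D = 1.35 mA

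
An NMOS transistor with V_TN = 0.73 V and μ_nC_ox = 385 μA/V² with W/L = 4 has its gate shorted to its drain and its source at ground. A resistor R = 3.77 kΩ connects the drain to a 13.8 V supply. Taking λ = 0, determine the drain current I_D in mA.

With gate tied to drain, V_GS = V_DS ≥ V_GS − V_TN, so the device is in saturation.
k_n = μ_nC_ox · (W/L) = 1.54 mA/V².
KCL at the drain: ½ k_n (V_GS − V_TN)² = (V_DD − V_GS)/R.
Let x = V_GS − 0.73. Then 2.9 x² + x − 13.07 = 0, giving x = 1.96 V (positive root), so V_GS = 2.69 V.
I_D = (V_DD − V_GS)/R = (13.8 − 2.69) / 3.77 = 2.95 mA.

I_D = 2.95 mA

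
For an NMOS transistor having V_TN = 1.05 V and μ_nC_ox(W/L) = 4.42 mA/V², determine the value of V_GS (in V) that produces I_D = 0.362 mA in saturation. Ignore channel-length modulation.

V_GS = 1.45 V

In saturation I_D = ½ k_n (V_GS − V_TN)², so V_GS − V_TN = √(2 I_D / k_n) = √(2 × 0.362 / 4.42) = 0.405 V.
V_GS = 1.05 + 0.405 = 1.45 V.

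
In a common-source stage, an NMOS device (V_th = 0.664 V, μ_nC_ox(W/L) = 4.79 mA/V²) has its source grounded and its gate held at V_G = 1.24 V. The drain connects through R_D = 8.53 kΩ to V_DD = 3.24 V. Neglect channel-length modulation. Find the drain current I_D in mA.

V_GS = V_G = 1.24 V, so V_ov = 1.24 − 0.664 = 0.576 V.
Assume saturation: I_D = ½ k_n V_ov² = 0.5 × 4.79 × 0.576² = 0.795 mA, giving V_DS = V_DD − I_D R_D = 3.24 − 0.795 × 8.53 = -3.54 V.
But -3.54 V < V_ov = 0.576 V, so the device is actually in triode.
In triode I_D = k_n[V_ov V_DS − ½ V_DS²] and I_D = (V_DD − V_DS)/R_D. Equating: 20.4 V_DS² − 24.53 V_DS + 3.24 = 0, giving V_DS = 0.151 V (the root below V_ov).
I_D = (3.24 − 0.151) / 8.53 = 0.362 mA.

I_D = 0.362 mA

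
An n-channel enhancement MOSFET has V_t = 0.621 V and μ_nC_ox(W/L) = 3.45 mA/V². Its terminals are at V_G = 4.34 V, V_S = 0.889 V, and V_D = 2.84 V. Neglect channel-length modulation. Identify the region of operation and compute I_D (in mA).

V_GS = V_G − V_S = 4.34 − 0.889 = 3.45 V; V_DS = V_D − V_S = 2.84 − 0.889 = 1.95 V.
V_ov = V_GS − V_t = 3.45 − 0.621 = 2.83 V.
Since V_DS = 1.95 V < V_ov = 2.83 V, the device is in the triode region.
I_D = k_n [V_ov · V_DS − ½ V_DS²] = 3.45 × [2.83 × 1.95 − 0.5 × 1.95²] = 12.5 mA.

Triode; I_D = 12.5 mA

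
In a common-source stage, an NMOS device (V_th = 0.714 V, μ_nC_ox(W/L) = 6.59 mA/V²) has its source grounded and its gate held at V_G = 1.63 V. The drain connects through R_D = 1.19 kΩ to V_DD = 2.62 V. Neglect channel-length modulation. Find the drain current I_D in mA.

V_GS = V_G = 1.63 V, so V_ov = 1.63 − 0.714 = 0.916 V.
Assume saturation: I_D = ½ k_n V_ov² = 0.5 × 6.59 × 0.916² = 2.76 mA, giving V_DS = V_DD − I_D R_D = 2.62 − 2.76 × 1.19 = -0.67 V.
But -0.67 V < V_ov = 0.916 V, so the device is actually in triode.
In triode I_D = k_n[V_ov V_DS − ½ V_DS²] and I_D = (V_DD − V_DS)/R_D. Equating: 3.92 V_DS² − 8.183 V_DS + 2.62 = 0, giving V_DS = 0.395 V (the root below V_ov).
I_D = (2.62 − 0.395) / 1.19 = 1.87 mA.

I_D = 1.87 mA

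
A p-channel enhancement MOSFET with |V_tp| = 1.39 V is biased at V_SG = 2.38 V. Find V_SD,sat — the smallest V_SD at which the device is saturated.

V_SD,sat = 0.990 V

The boundary between triode and saturation is V_SD = V_SG − |V_tp| = V_ov.
V_ov = 2.38 − 1.39 = 0.99 V.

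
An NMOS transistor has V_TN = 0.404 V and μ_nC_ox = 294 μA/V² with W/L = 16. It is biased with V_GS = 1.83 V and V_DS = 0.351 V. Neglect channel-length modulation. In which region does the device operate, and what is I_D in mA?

Triode; I_D = 2.06 mA

k_n = μ_nC_ox · (W/L) = 4.704 mA/V².
V_ov = V_GS − V_TN = 1.83 − 0.404 = 1.43 V.
Since V_DS = 0.351 V < V_ov = 1.43 V, the device is in the triode region.
I_D = k_n [V_ov · V_DS − ½ V_DS²] = 4.704 × [1.43 × 0.351 − 0.5 × 0.351²] = 2.06 mA.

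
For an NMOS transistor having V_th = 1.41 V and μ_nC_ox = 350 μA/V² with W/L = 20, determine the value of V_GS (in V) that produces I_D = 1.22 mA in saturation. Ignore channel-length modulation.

k_n = μ_nC_ox · (W/L) = 7 mA/V².
In saturation I_D = ½ k_n (V_GS − V_th)², so V_GS − V_th = √(2 I_D / k_n) = √(2 × 1.22 / 7) = 0.59 V.
V_GS = 1.41 + 0.59 = 2 V.

V_GS = 2.00 V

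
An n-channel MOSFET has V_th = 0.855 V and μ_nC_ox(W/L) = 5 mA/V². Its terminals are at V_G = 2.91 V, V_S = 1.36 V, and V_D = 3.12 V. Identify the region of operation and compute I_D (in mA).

Saturation; I_D = 1.21 mA

V_GS = V_G − V_S = 2.91 − 1.36 = 1.55 V; V_DS = V_D − V_S = 3.12 − 1.36 = 1.76 V.
V_ov = V_GS − V_th = 1.55 − 0.855 = 0.695 V.
Since V_DS = 1.76 V ≥ V_ov = 0.695 V, the device is in saturation.
I_D = ½ k_n V_ov² = 0.5 × 5 × 0.695² = 1.21 mA.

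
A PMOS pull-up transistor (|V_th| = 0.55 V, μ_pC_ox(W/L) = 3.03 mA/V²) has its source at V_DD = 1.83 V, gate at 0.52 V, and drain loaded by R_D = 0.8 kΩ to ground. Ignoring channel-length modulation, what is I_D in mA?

V_SG = V_DD − V_G = 1.83 − 0.52 = 1.31 V, so V_ov = 1.31 − 0.55 = 0.76 V.
Assume saturation: I_D = ½ k_p V_ov² = 0.5 × 3.03 × 0.76² = 0.875 mA, giving V_SD = V_DD − I_D R_D = 1.83 − 0.875 × 0.8 = 1.13 V.
V_SD = 1.13 V ≥ V_ov = 0.76 V, confirming saturation.

I_D = 0.875 mA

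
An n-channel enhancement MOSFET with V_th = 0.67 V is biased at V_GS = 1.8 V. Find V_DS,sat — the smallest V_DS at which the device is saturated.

V_DS,sat = 1.13 V

The boundary between triode and saturation is V_DS = V_GS − V_th = V_ov.
V_ov = 1.8 − 0.67 = 1.13 V.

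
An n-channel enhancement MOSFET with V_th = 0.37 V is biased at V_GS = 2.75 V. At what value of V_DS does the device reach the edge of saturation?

V_DS,sat = 2.38 V

The boundary between triode and saturation is V_DS = V_GS − V_th = V_ov.
V_ov = 2.75 − 0.37 = 2.38 V.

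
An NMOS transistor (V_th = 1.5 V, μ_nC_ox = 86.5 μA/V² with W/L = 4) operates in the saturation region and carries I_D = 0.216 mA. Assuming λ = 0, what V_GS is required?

V_GS = 2.62 V

k_n = μ_nC_ox · (W/L) = 0.346 mA/V².
In saturation I_D = ½ k_n (V_GS − V_th)², so V_GS − V_th = √(2 I_D / k_n) = √(2 × 0.216 / 0.346) = 1.12 V.
V_GS = 1.5 + 1.12 = 2.62 V.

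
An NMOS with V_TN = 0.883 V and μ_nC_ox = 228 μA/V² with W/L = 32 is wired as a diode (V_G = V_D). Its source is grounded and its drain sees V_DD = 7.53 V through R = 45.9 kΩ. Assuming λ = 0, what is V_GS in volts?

V_GS = 1.08 V

With gate tied to drain, V_GS = V_DS ≥ V_GS − V_TN, so the device is in saturation.
k_n = μ_nC_ox · (W/L) = 7.296 mA/V².
KCL at the drain: ½ k_n (V_GS − V_TN)² = (V_DD − V_GS)/R.
Let x = V_GS − 0.883. Then 167 x² + x − 6.647 = 0, giving x = 0.196 V (positive root), so V_GS = 1.08 V.
I_D = (V_DD − V_GS)/R = (7.53 − 1.08) / 45.9 = 0.141 mA.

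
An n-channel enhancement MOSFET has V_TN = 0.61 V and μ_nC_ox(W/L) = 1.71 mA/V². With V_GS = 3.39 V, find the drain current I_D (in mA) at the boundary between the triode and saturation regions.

I_D = 6.61 mA

At the boundary V_DS = V_ov = V_GS − V_TN = 3.39 − 0.61 = 2.78 V.
I_D = ½ k_n V_ov² = 0.5 × 1.71 × 2.78² = 6.61 mA.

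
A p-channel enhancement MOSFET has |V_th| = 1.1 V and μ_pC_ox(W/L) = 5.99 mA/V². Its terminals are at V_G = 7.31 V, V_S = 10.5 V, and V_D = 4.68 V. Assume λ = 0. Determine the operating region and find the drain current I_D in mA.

Saturation; I_D = 13.1 mA

V_SG = V_S − V_G = 10.5 − 7.31 = 3.19 V; V_SD = V_S − V_D = 10.5 − 4.68 = 5.82 V.
V_ov = V_SG − |V_th| = 3.19 − 1.1 = 2.09 V.
Since V_SD = 5.82 V ≥ V_ov = 2.09 V, the device is in saturation.
I_D = ½ k_p V_ov² = 0.5 × 5.99 × 2.09² = 13.1 mA.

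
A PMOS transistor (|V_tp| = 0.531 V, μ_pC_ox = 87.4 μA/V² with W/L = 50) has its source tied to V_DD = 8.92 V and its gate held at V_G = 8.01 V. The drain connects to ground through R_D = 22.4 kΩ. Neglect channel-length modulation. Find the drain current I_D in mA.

V_SG = V_DD − V_G = 8.92 − 8.01 = 0.91 V, so V_ov = 0.91 − 0.531 = 0.379 V.
k_p = μ_pC_ox · (W/L) = 4.37 mA/V².
Assume saturation: I_D = ½ k_p V_ov² = 0.5 × 4.37 × 0.379² = 0.314 mA, giving V_SD = V_DD − I_D R_D = 8.92 − 0.314 × 22.4 = 1.89 V.
V_SD = 1.89 V ≥ V_ov = 0.379 V, confirming saturation.

I_D = 0.314 mA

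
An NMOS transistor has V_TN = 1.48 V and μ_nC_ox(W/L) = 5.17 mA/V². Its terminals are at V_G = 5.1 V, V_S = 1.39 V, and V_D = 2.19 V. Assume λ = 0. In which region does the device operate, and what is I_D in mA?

V_GS = V_G − V_S = 5.1 − 1.39 = 3.71 V; V_DS = V_D − V_S = 2.19 − 1.39 = 0.8 V.
V_ov = V_GS − V_TN = 3.71 − 1.48 = 2.23 V.
Since V_DS = 0.8 V < V_ov = 2.23 V, the device is in the triode region.
I_D = k_n [V_ov · V_DS − ½ V_DS²] = 5.17 × [2.23 × 0.8 − 0.5 × 0.8²] = 7.57 mA.

Triode; I_D = 7.57 mA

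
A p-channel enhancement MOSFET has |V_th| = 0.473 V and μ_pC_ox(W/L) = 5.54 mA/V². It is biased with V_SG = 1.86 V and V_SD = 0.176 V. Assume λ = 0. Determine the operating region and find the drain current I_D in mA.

V_ov = V_SG − |V_th| = 1.86 − 0.473 = 1.39 V.
Since V_SD = 0.176 V < V_ov = 1.39 V, the device is in the triode region.
I_D = k_p [V_ov · V_SD − ½ V_SD²] = 5.54 × [1.39 × 0.176 − 0.5 × 0.176²] = 1.27 mA.

Triode; I_D = 1.27 mA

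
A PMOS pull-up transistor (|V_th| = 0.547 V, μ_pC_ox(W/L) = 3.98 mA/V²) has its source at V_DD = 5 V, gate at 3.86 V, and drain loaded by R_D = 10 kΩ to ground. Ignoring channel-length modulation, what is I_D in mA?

I_D = 0.474 mA

V_SG = V_DD − V_G = 5 − 3.86 = 1.14 V, so V_ov = 1.14 − 0.547 = 0.593 V.
Assume saturation: I_D = ½ k_p V_ov² = 0.5 × 3.98 × 0.593² = 0.7 mA, giving V_SD = V_DD − I_D R_D = 5 − 0.7 × 10 = -2 V.
But -2 V < V_ov = 0.593 V, so the device is actually in triode.
In triode I_D = k_p[V_ov V_SD − ½ V_SD²] and I_D = (V_DD − V_SD)/R_D. Equating: 19.9 V_SD² − 24.6 V_SD + 5 = 0, giving V_SD = 0.256 V (the root below V_ov).
I_D = (5 − 0.256) / 10 = 0.474 mA.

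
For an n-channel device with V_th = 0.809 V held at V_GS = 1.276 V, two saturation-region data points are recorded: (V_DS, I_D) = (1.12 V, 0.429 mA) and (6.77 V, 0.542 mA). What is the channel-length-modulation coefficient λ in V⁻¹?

λ = 0.0492 V⁻¹

With V_GS fixed, I_D ∝ (1 + λ V_DS) in saturation, so I_D2/I_D1 = (1 + λ V_DS2)/(1 + λ V_DS1).
0.542/0.429 = 1.263 = (1 + 6.77 λ)/(1 + 1.12 λ).
Solving: λ (I_D1 V_DS2 − I_D2 V_DS1) = I_D2 − I_D1, so λ = (0.542 − 0.429) / (0.429 × 6.77 − 0.542 × 1.12) = 0.113 / 2.3 = 0.0492 V⁻¹.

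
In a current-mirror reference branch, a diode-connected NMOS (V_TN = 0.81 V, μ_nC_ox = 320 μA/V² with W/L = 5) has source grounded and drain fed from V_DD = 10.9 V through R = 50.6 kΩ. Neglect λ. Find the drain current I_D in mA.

With gate tied to drain, V_GS = V_DS ≥ V_GS − V_TN, so the device is in saturation.
k_n = μ_nC_ox · (W/L) = 1.6 mA/V².
KCL at the drain: ½ k_n (V_GS − V_TN)² = (V_DD − V_GS)/R.
Let x = V_GS − 0.81. Then 40.5 x² + x − 10.09 = 0, giving x = 0.487 V (positive root), so V_GS = 1.3 V.
I_D = (V_DD − V_GS)/R = (10.9 − 1.3) / 50.6 = 0.19 mA.

I_D = 0.190 mA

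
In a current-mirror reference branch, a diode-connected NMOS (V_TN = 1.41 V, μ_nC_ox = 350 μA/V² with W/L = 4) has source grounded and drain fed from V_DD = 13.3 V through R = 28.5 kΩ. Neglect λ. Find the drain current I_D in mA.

I_D = 0.391 mA

With gate tied to drain, V_GS = V_DS ≥ V_GS − V_TN, so the device is in saturation.
k_n = μ_nC_ox · (W/L) = 1.4 mA/V².
KCL at the drain: ½ k_n (V_GS − V_TN)² = (V_DD − V_GS)/R.
Let x = V_GS − 1.41. Then 19.9 x² + x − 11.89 = 0, giving x = 0.747 V (positive root), so V_GS = 2.16 V.
I_D = (V_DD − V_GS)/R = (13.3 − 2.16) / 28.5 = 0.391 mA.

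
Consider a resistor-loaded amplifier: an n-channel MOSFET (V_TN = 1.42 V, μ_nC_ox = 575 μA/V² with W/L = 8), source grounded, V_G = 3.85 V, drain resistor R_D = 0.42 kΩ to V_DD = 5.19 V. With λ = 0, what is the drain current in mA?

V_GS = V_G = 3.85 V, so V_ov = 3.85 − 1.42 = 2.43 V.
k_n = μ_nC_ox · (W/L) = 4.6 mA/V².
Assume saturation: I_D = ½ k_n V_ov² = 0.5 × 4.6 × 2.43² = 13.6 mA, giving V_DS = V_DD − I_D R_D = 5.19 − 13.6 × 0.42 = -0.514 V.
But -0.514 V < V_ov = 2.43 V, so the device is actually in triode.
In triode I_D = k_n[V_ov V_DS − ½ V_DS²] and I_D = (V_DD − V_DS)/R_D. Equating: 0.966 V_DS² − 5.695 V_DS + 5.19 = 0, giving V_DS = 1.13 V (the root below V_ov).
I_D = (5.19 − 1.13) / 0.42 = 9.67 mA.

I_D = 9.67 mA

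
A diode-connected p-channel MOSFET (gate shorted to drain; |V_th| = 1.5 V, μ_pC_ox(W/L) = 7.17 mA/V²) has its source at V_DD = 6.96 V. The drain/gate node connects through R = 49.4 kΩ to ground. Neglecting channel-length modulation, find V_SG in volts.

With gate tied to drain, V_SG = V_SD ≥ V_SG − |V_th|, so the device is in saturation.
KCL at the drain: ½ k_p (V_SG − |V_th|)² = (V_DD − V_SG)/R.
Let x = V_SG − 1.5. Then 177 x² + x − 5.46 = 0, giving x = 0.173 V (positive root), so V_SG = 1.67 V.
I_D = (V_DD − V_SG)/R = (6.96 − 1.67) / 49.4 = 0.107 mA.

V_SG = 1.67 V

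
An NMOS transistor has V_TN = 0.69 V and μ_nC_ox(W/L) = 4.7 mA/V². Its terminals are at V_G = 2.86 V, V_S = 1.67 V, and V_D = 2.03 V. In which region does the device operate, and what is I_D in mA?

V_GS = V_G − V_S = 2.86 − 1.67 = 1.19 V; V_DS = V_D − V_S = 2.03 − 1.67 = 0.36 V.
V_ov = V_GS − V_TN = 1.19 − 0.69 = 0.5 V.
Since V_DS = 0.36 V < V_ov = 0.5 V, the device is in the triode region.
I_D = k_n [V_ov · V_DS − ½ V_DS²] = 4.7 × [0.5 × 0.36 − 0.5 × 0.36²] = 0.541 mA.

Triode; I_D = 0.541 mA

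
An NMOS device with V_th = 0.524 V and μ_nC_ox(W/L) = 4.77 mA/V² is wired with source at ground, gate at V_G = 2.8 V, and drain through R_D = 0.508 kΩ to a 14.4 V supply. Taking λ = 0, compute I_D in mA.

V_GS = V_G = 2.8 V, so V_ov = 2.8 − 0.524 = 2.28 V.
Assume saturation: I_D = ½ k_n V_ov² = 0.5 × 4.77 × 2.28² = 12.4 mA, giving V_DS = V_DD − I_D R_D = 14.4 − 12.4 × 0.508 = 8.12 V.
V_DS = 8.12 V ≥ V_ov = 2.28 V, confirming saturation.

I_D = 12.4 mA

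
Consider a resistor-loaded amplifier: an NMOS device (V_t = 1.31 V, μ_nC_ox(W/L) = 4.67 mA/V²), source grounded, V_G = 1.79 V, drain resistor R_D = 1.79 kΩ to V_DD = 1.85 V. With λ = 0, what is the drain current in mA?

V_GS = V_G = 1.79 V, so V_ov = 1.79 − 1.31 = 0.48 V.
Assume saturation: I_D = ½ k_n V_ov² = 0.5 × 4.67 × 0.48² = 0.538 mA, giving V_DS = V_DD − I_D R_D = 1.85 − 0.538 × 1.79 = 0.887 V.
V_DS = 0.887 V ≥ V_ov = 0.48 V, confirming saturation.

I_D = 0.538 mA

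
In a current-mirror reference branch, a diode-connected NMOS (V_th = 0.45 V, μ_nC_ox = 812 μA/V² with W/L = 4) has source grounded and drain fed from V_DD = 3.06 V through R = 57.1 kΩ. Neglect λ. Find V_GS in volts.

With gate tied to drain, V_GS = V_DS ≥ V_GS − V_th, so the device is in saturation.
k_n = μ_nC_ox · (W/L) = 3.248 mA/V².
KCL at the drain: ½ k_n (V_GS − V_th)² = (V_DD − V_GS)/R.
Let x = V_GS − 0.45. Then 92.7 x² + x − 2.61 = 0, giving x = 0.162 V (positive root), so V_GS = 0.612 V.
I_D = (V_DD − V_GS)/R = (3.06 − 0.612) / 57.1 = 0.0429 mA.

V_GS = 0.612 V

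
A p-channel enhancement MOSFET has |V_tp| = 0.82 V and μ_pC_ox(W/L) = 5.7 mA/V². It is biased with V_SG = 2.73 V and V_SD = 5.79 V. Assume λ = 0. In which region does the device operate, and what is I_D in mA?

Saturation; I_D = 10.4 mA

V_ov = V_SG − |V_tp| = 2.73 − 0.82 = 1.91 V.
Since V_SD = 5.79 V ≥ V_ov = 1.91 V, the device is in saturation.
I_D = ½ k_p V_ov² = 0.5 × 5.7 × 1.91² = 10.4 mA.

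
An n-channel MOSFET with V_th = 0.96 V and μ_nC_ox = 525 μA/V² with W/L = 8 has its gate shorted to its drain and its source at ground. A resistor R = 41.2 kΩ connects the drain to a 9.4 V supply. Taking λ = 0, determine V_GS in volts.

V_GS = 1.27 V

With gate tied to drain, V_GS = V_DS ≥ V_GS − V_th, so the device is in saturation.
k_n = μ_nC_ox · (W/L) = 4.2 mA/V².
KCL at the drain: ½ k_n (V_GS − V_th)² = (V_DD − V_GS)/R.
Let x = V_GS − 0.96. Then 86.5 x² + x − 8.44 = 0, giving x = 0.307 V (positive root), so V_GS = 1.27 V.
I_D = (V_DD − V_GS)/R = (9.4 − 1.27) / 41.2 = 0.197 mA.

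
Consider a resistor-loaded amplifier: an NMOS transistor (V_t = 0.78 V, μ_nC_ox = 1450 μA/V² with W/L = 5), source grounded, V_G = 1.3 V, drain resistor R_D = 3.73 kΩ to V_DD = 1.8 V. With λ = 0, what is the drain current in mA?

I_D = 0.446 mA

V_GS = V_G = 1.3 V, so V_ov = 1.3 − 0.78 = 0.52 V.
k_n = μ_nC_ox · (W/L) = 7.25 mA/V².
Assume saturation: I_D = ½ k_n V_ov² = 0.5 × 7.25 × 0.52² = 0.98 mA, giving V_DS = V_DD − I_D R_D = 1.8 − 0.98 × 3.73 = -1.86 V.
But -1.86 V < V_ov = 0.52 V, so the device is actually in triode.
In triode I_D = k_n[V_ov V_DS − ½ V_DS²] and I_D = (V_DD − V_DS)/R_D. Equating: 13.5 V_DS² − 15.06 V_DS + 1.8 = 0, giving V_DS = 0.136 V (the root below V_ov).
I_D = (1.8 − 0.136) / 3.73 = 0.446 mA.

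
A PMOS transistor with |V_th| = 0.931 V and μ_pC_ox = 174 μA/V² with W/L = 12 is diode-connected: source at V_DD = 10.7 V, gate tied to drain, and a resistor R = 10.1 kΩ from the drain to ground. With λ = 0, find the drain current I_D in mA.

I_D = 0.877 mA

With gate tied to drain, V_SG = V_SD ≥ V_SG − |V_th|, so the device is in saturation.
k_p = μ_pC_ox · (W/L) = 2.088 mA/V².
KCL at the drain: ½ k_p (V_SG − |V_th|)² = (V_DD − V_SG)/R.
Let x = V_SG − 0.931. Then 10.5 x² + x − 9.769 = 0, giving x = 0.916 V (positive root), so V_SG = 1.85 V.
I_D = (V_DD − V_SG)/R = (10.7 − 1.85) / 10.1 = 0.877 mA.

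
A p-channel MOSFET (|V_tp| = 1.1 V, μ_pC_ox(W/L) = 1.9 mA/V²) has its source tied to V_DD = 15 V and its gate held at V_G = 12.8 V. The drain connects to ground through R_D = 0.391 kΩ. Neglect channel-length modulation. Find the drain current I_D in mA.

I_D = 1.15 mA

V_SG = V_DD − V_G = 15 − 12.8 = 2.2 V, so V_ov = 2.2 − 1.1 = 1.1 V.
Assume saturation: I_D = ½ k_p V_ov² = 0.5 × 1.9 × 1.1² = 1.15 mA, giving V_SD = V_DD − I_D R_D = 15 − 1.15 × 0.391 = 14.6 V.
V_SD = 14.6 V ≥ V_ov = 1.1 V, confirming saturation.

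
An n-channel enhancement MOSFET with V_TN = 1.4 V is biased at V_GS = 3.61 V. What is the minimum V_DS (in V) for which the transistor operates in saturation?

V_DS,sat = 2.21 V

The boundary between triode and saturation is V_DS = V_GS − V_TN = V_ov.
V_ov = 3.61 − 1.4 = 2.21 V.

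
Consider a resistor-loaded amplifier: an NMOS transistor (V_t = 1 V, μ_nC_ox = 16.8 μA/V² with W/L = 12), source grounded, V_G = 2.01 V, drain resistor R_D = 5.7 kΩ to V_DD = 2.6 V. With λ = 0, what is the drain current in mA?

V_GS = V_G = 2.01 V, so V_ov = 2.01 − 1 = 1.01 V.
k_n = μ_nC_ox · (W/L) = 0.2016 mA/V².
Assume saturation: I_D = ½ k_n V_ov² = 0.5 × 0.2016 × 1.01² = 0.103 mA, giving V_DS = V_DD − I_D R_D = 2.6 − 0.103 × 5.7 = 2.01 V.
V_DS = 2.01 V ≥ V_ov = 1.01 V, confirming saturation.

I_D = 0.103 mA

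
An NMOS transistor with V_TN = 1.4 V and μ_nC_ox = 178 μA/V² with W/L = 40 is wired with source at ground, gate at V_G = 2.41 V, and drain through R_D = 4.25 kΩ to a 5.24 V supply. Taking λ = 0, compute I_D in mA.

V_GS = V_G = 2.41 V, so V_ov = 2.41 − 1.4 = 1.01 V.
k_n = μ_nC_ox · (W/L) = 7.12 mA/V².
Assume saturation: I_D = ½ k_n V_ov² = 0.5 × 7.12 × 1.01² = 3.63 mA, giving V_DS = V_DD − I_D R_D = 5.24 − 3.63 × 4.25 = -10.2 V.
But -10.2 V < V_ov = 1.01 V, so the device is actually in triode.
In triode I_D = k_n[V_ov V_DS − ½ V_DS²] and I_D = (V_DD − V_DS)/R_D. Equating: 15.1 V_DS² − 31.56 V_DS + 5.24 = 0, giving V_DS = 0.182 V (the root below V_ov).
I_D = (5.24 − 0.182) / 4.25 = 1.19 mA.

I_D = 1.19 mA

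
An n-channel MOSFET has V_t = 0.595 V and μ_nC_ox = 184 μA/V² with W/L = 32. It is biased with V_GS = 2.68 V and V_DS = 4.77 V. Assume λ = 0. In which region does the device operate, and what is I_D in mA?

Saturation; I_D = 12.8 mA

k_n = μ_nC_ox · (W/L) = 5.888 mA/V².
V_ov = V_GS − V_t = 2.68 − 0.595 = 2.08 V.
Since V_DS = 4.77 V ≥ V_ov = 2.08 V, the device is in saturation.
I_D = ½ k_n V_ov² = 0.5 × 5.888 × 2.08² = 12.8 mA.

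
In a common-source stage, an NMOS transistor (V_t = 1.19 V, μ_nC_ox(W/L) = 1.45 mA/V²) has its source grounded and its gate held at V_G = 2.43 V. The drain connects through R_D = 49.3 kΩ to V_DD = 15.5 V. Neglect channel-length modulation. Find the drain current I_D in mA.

I_D = 0.311 mA

V_GS = V_G = 2.43 V, so V_ov = 2.43 − 1.19 = 1.24 V.
Assume saturation: I_D = ½ k_n V_ov² = 0.5 × 1.45 × 1.24² = 1.11 mA, giving V_DS = V_DD − I_D R_D = 15.5 − 1.11 × 49.3 = -39.5 V.
But -39.5 V < V_ov = 1.24 V, so the device is actually in triode.
In triode I_D = k_n[V_ov V_DS − ½ V_DS²] and I_D = (V_DD − V_DS)/R_D. Equating: 35.7 V_DS² − 89.64 V_DS + 15.5 = 0, giving V_DS = 0.187 V (the root below V_ov).
I_D = (15.5 − 0.187) / 49.3 = 0.311 mA.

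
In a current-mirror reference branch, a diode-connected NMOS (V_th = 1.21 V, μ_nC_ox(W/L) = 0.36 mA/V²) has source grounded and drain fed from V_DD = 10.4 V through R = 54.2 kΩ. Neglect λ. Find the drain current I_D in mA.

With gate tied to drain, V_GS = V_DS ≥ V_GS − V_th, so the device is in saturation.
KCL at the drain: ½ k_n (V_GS − V_th)² = (V_DD − V_GS)/R.
Let x = V_GS − 1.21. Then 9.76 x² + x − 9.19 = 0, giving x = 0.921 V (positive root), so V_GS = 2.13 V.
I_D = (V_DD − V_GS)/R = (10.4 − 2.13) / 54.2 = 0.153 mA.

I_D = 0.153 mA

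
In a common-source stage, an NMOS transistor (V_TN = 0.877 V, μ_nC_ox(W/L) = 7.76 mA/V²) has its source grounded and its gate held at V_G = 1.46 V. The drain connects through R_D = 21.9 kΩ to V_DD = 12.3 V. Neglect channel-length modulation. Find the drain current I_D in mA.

I_D = 0.555 mA

V_GS = V_G = 1.46 V, so V_ov = 1.46 − 0.877 = 0.583 V.
Assume saturation: I_D = ½ k_n V_ov² = 0.5 × 7.76 × 0.583² = 1.32 mA, giving V_DS = V_DD − I_D R_D = 12.3 − 1.32 × 21.9 = -16.6 V.
But -16.6 V < V_ov = 0.583 V, so the device is actually in triode.
In triode I_D = k_n[V_ov V_DS − ½ V_DS²] and I_D = (V_DD − V_DS)/R_D. Equating: 85 V_DS² − 100.1 V_DS + 12.3 = 0, giving V_DS = 0.139 V (the root below V_ov).
I_D = (12.3 − 0.139) / 21.9 = 0.555 mA.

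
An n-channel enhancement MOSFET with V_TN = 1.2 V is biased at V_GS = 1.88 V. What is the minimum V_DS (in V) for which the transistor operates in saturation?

V_DS,sat = 0.680 V

The boundary between triode and saturation is V_DS = V_GS − V_TN = V_ov.
V_ov = 1.88 − 1.2 = 0.68 V.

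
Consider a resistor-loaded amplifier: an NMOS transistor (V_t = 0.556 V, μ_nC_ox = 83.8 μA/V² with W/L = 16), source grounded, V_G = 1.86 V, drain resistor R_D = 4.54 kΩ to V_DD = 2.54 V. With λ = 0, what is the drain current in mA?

V_GS = V_G = 1.86 V, so V_ov = 1.86 − 0.556 = 1.3 V.
k_n = μ_nC_ox · (W/L) = 1.341 mA/V².
Assume saturation: I_D = ½ k_n V_ov² = 0.5 × 1.341 × 1.3² = 1.14 mA, giving V_DS = V_DD − I_D R_D = 2.54 − 1.14 × 4.54 = -2.64 V.
But -2.64 V < V_ov = 1.3 V, so the device is actually in triode.
In triode I_D = k_n[V_ov V_DS − ½ V_DS²] and I_D = (V_DD − V_DS)/R_D. Equating: 3.04 V_DS² − 8.938 V_DS + 2.54 = 0, giving V_DS = 0.319 V (the root below V_ov).
I_D = (2.54 − 0.319) / 4.54 = 0.489 mA.

I_D = 0.489 mA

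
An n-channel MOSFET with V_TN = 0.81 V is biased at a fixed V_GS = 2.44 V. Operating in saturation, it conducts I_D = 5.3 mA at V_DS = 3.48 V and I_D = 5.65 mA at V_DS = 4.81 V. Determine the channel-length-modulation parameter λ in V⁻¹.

With V_GS fixed, I_D ∝ (1 + λ V_DS) in saturation, so I_D2/I_D1 = (1 + λ V_DS2)/(1 + λ V_DS1).
5.65/5.3 = 1.066 = (1 + 4.81 λ)/(1 + 3.48 λ).
Solving: λ (I_D1 V_DS2 − I_D2 V_DS1) = I_D2 − I_D1, so λ = (5.65 − 5.3) / (5.3 × 4.81 − 5.65 × 3.48) = 0.35 / 5.83 = 0.06 V⁻¹.

λ = 0.0600 V⁻¹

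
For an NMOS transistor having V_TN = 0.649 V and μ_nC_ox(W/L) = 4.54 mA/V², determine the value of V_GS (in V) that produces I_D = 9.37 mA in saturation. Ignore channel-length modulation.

V_GS = 2.68 V

In saturation I_D = ½ k_n (V_GS − V_TN)², so V_GS − V_TN = √(2 I_D / k_n) = √(2 × 9.37 / 4.54) = 2.03 V.
V_GS = 0.649 + 2.03 = 2.68 V.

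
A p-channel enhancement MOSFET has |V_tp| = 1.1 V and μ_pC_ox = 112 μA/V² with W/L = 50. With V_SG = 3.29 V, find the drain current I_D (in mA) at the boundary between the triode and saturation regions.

At the boundary V_SD = V_ov = V_SG − |V_tp| = 3.29 − 1.1 = 2.19 V.
k_p = μ_pC_ox · (W/L) = 5.6 mA/V².
I_D = ½ k_p V_ov² = 0.5 × 5.6 × 2.19² = 13.4 mA.

I_D = 13.4 mA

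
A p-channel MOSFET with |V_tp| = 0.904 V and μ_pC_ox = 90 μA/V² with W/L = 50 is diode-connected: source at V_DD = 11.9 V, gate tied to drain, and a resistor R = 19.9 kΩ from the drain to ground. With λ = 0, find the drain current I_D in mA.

I_D = 0.528 mA

With gate tied to drain, V_SG = V_SD ≥ V_SG − |V_tp|, so the device is in saturation.
k_p = μ_pC_ox · (W/L) = 4.5 mA/V².
KCL at the drain: ½ k_p (V_SG − |V_tp|)² = (V_DD − V_SG)/R.
Let x = V_SG − 0.904. Then 44.8 x² + x − 11 = 0, giving x = 0.485 V (positive root), so V_SG = 1.39 V.
I_D = (V_DD − V_SG)/R = (11.9 − 1.39) / 19.9 = 0.528 mA.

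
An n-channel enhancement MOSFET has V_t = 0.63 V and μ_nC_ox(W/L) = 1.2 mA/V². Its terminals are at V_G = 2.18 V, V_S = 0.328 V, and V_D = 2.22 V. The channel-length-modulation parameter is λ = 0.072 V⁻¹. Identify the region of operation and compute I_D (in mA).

Saturation; I_D = 1.02 mA

V_GS = V_G − V_S = 2.18 − 0.328 = 1.85 V; V_DS = V_D − V_S = 2.22 − 0.328 = 1.89 V.
V_ov = V_GS − V_t = 1.85 − 0.63 = 1.22 V.
Since V_DS = 1.89 V ≥ V_ov = 1.22 V, the device is in saturation.
I_D = ½ k_n V_ov² (1 + λ V_DS) = 0.5 × 1.2 × 1.22² × (1 + 0.072 × 1.89) = 1.02 mA.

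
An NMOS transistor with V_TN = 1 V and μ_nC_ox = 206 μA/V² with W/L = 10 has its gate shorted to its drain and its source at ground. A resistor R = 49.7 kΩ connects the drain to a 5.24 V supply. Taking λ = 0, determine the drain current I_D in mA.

With gate tied to drain, V_GS = V_DS ≥ V_GS − V_TN, so the device is in saturation.
k_n = μ_nC_ox · (W/L) = 2.06 mA/V².
KCL at the drain: ½ k_n (V_GS − V_TN)² = (V_DD − V_GS)/R.
Let x = V_GS − 1. Then 51.2 x² + x − 4.24 = 0, giving x = 0.278 V (positive root), so V_GS = 1.28 V.
I_D = (V_DD − V_GS)/R = (5.24 − 1.28) / 49.7 = 0.0797 mA.

I_D = 0.0797 mA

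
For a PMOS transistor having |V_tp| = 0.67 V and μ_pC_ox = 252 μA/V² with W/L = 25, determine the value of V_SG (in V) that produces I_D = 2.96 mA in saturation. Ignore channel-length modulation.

V_SG = 1.64 V

k_p = μ_pC_ox · (W/L) = 6.3 mA/V².
In saturation I_D = ½ k_p (V_SG − |V_tp|)², so V_SG − |V_tp| = √(2 I_D / k_p) = √(2 × 2.96 / 6.3) = 0.969 V.
V_SG = 0.67 + 0.969 = 1.64 V.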